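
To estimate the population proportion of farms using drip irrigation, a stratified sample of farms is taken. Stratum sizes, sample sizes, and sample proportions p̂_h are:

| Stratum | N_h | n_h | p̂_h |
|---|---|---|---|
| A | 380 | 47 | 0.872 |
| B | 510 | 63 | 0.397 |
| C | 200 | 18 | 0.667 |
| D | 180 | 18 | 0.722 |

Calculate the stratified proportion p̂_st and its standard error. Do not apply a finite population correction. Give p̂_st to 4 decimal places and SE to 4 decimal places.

p̂_st ≈ 0.6277, SE ≈ 0.0374

N = 1270; stratum weights W_h = N_h/N.
p̂_st = Σ W_h p̂_h = (380·0.872 + 510·0.397 + 200·0.667 + 180·0.722)/1270 = 0.62771
V̂(p̂_st) = Σ W_h² p̂_h(1−p̂_h)/(n_h−1):
  stratum A: (380/1270)²·0.872·0.128/46 = 0.000217234
  stratum B: (510/1270)²·0.397·0.603/62 = 0.000622657
  stratum C: (200/1270)²·0.667·0.333/17 = 0.000324021
  stratum D: (180/1270)²·0.722·0.278/17 = 0.000237176
V̂(p̂_st) = 0.00140109; SE = √V̂ = 0.0374311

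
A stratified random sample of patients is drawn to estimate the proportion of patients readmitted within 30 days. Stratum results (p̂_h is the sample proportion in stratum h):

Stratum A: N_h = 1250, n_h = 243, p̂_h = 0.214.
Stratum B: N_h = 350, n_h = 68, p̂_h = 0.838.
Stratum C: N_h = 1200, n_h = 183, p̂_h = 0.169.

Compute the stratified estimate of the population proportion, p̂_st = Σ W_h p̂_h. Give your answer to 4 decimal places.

N = 2800; stratum weights W_h = N_h/N.
p̂_st = Σ W_h p̂_h = (1250·0.214 + 350·0.838 + 1200·0.169)/2800 = 0.27271

p̂_st ≈ 0.2727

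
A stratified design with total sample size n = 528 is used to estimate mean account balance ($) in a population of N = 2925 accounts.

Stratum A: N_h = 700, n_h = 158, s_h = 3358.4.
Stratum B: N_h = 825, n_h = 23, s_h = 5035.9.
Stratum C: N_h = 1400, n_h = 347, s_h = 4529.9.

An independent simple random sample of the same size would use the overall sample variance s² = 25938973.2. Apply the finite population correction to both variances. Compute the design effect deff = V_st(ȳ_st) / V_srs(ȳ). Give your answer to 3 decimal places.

V̂(ȳ_st) = Σ W_h² (1 − n_h/N_h) s_h²/n_h, with W_h = N_h/N and N = 2925:
  stratum A: (700/2925)²·(1 − 158/700)·3358.4²/158 = 3165.58
  stratum B: (825/2925)²·(1 − 23/825)·5035.9²/23 = 85271.3
  stratum C: (1400/2925)²·(1 − 347/1400)·4529.9²/347 = 10189.5
V_st = 98626.4
V_srs = (1 − 528/2925)·25938973.2/528 = 40258.8
deff = V_st / V_srs = 98626.4/40258.8 = 2.4498

deff ≈ 2.450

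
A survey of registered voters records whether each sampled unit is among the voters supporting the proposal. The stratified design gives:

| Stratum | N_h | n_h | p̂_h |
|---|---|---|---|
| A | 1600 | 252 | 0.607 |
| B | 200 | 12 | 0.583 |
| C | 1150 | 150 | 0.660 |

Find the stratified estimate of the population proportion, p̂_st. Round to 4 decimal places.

N = 2950; stratum weights W_h = N_h/N.
p̂_st = Σ W_h p̂_h = (1600·0.607 + 200·0.583 + 1150·0.660)/2950 = 0.62603

p̂_st ≈ 0.6260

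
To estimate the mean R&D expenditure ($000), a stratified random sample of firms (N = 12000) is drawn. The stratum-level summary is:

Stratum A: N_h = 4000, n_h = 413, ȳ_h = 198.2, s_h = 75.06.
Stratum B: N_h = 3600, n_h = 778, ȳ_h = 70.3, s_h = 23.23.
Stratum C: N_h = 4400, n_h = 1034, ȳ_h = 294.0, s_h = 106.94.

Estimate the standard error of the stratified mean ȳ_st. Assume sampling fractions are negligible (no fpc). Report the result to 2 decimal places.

SE(ȳ_st) ≈ 1.75

V̂(ȳ_st) = Σ W_h² s_h²/n_h, with W_h = N_h/N and N = 12000:
  stratum A: (4000/12000)²·75.06²/413 = 1.51574
  stratum B: (3600/12000)²·23.23²/778 = 0.0624254
  stratum C: (4400/12000)²·106.94²/1034 = 1.48697
V̂(ȳ_st) = 3.06514
SE(ȳ_st) = √3.06514 = 1.75075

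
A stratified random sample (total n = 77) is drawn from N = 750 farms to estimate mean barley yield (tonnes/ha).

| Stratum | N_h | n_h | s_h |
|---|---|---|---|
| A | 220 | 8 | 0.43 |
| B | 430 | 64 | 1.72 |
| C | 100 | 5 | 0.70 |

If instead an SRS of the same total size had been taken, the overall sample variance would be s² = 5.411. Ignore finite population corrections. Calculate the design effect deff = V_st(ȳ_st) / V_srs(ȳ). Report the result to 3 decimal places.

V̂(ȳ_st) = Σ W_h² s_h²/n_h, with W_h = N_h/N and N = 750:
  stratum A: (220/750)²·0.43²/8 = 0.0019887
  stratum B: (430/750)²·1.72²/64 = 0.0151947
  stratum C: (100/750)²·0.70²/5 = 0.00174222
V_st = 0.0189256
V_srs = s²/n = 5.411/77 = 0.0702727
deff = V_st / V_srs = 0.0189256/0.0702727 = 0.2693

deff ≈ 0.269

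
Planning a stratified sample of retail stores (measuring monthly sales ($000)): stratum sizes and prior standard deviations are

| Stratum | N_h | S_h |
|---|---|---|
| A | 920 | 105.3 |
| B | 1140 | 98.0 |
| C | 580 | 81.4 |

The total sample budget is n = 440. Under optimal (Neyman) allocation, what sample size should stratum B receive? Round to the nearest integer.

192

Neyman allocation: n_h = n · N_h S_h / Σ N_i S_i, with n = 440.
  stratum A: N_h·S_h = 920·105.3 = 96876.00
  stratum B: N_h·S_h = 1140·98.0 = 111720.00
  stratum C: N_h·S_h = 580·81.4 = 47212.00
Σ N_h S_h = 255808.00
n for stratum B = 440·111720.00/255808.00 = 192.163 → 192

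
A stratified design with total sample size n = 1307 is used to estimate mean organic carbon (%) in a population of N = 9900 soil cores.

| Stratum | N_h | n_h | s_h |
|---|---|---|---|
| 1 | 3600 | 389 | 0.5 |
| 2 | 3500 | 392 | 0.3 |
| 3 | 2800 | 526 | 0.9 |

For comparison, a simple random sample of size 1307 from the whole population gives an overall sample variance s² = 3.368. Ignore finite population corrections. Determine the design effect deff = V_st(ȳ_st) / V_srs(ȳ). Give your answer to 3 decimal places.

V̂(ȳ_st) = Σ W_h² s_h²/n_h, with W_h = N_h/N and N = 9900:
  stratum 1: (3600/9900)²·0.5²/389 = 8.49816e-05
  stratum 2: (3500/9900)²·0.3²/392 = 2.86961e-05
  stratum 3: (2800/9900)²·0.9²/526 = 0.000123181
V_st = 0.000236859
V_srs = s²/n = 3.368/1307 = 0.00257689
deff = V_st / V_srs = 0.000236859/0.00257689 = 0.0919

deff ≈ 0.092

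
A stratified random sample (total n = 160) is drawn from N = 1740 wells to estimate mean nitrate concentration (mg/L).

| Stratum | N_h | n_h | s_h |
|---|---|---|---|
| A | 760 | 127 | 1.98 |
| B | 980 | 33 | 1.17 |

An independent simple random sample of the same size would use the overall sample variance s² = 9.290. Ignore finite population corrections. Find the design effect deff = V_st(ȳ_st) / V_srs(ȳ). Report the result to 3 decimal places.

V̂(ȳ_st) = Σ W_h² s_h²/n_h, with W_h = N_h/N and N = 1740:
  stratum A: (760/1740)²·1.98²/127 = 0.00588919
  stratum B: (980/1740)²·1.17²/33 = 0.0131587
V_st = 0.0190478
V_srs = s²/n = 9.290/160 = 0.0580625
deff = V_st / V_srs = 0.0190478/0.0580625 = 0.3281

deff ≈ 0.328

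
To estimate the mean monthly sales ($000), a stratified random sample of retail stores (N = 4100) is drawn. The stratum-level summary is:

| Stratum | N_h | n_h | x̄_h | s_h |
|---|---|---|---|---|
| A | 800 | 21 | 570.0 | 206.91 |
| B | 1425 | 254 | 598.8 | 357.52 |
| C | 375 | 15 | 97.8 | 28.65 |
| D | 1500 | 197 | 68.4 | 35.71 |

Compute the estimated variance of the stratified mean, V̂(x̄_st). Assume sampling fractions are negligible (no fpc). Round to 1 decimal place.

V̂(x̄_st) = Σ W_h² s_h²/n_h, with W_h = N_h/N and N = 4100:
  stratum A: (800/4100)²·206.91²/21 = 77.6168
  stratum B: (1425/4100)²·357.52²/254 = 60.7896
  stratum C: (375/4100)²·28.65²/15 = 0.457776
  stratum D: (1500/4100)²·35.71²/197 = 0.86642
V̂(x̄_st) = 139.731

V̂(x̄_st) ≈ 139.7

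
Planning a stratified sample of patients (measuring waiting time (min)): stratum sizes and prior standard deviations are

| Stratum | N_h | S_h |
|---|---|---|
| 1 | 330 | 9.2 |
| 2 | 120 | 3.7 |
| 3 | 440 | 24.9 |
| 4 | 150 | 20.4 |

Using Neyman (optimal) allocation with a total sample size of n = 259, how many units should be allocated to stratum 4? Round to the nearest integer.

Neyman allocation: n_h = n · N_h S_h / Σ N_i S_i, with n = 259.
  stratum 1: N_h·S_h = 330·9.2 = 3036.00
  stratum 2: N_h·S_h = 120·3.7 = 444.00
  stratum 3: N_h·S_h = 440·24.9 = 10956.00
  stratum 4: N_h·S_h = 150·20.4 = 3060.00
Σ N_h S_h = 17496.00
n for stratum 4 = 259·3060.00/17496.00 = 45.298 → 45

45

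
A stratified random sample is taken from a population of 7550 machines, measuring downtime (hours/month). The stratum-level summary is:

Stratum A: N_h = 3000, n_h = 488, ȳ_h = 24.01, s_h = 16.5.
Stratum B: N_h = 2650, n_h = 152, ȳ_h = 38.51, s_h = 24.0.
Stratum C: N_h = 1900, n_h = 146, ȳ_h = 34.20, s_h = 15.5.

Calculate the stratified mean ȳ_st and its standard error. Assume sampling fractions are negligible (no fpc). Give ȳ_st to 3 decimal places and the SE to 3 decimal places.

ȳ_st ≈ 31.664, SE ≈ 0.812

ȳ_st = Σ W_h ȳ_h = (3000·24.01 + 2650·38.51 + 1900·34.20)/7550 = 31.66377
V̂(ȳ_st) = Σ W_h² s_h²/n_h, with W_h = N_h/N and N = 7550:
  stratum A: (3000/7550)²·16.5²/488 = 0.0880839
  stratum B: (2650/7550)²·24.0²/152 = 0.466849
  stratum C: (1900/7550)²·15.5²/146 = 0.104213
V̂(ȳ_st) = 0.659147
SE(ȳ_st) = √0.659147 = 0.811879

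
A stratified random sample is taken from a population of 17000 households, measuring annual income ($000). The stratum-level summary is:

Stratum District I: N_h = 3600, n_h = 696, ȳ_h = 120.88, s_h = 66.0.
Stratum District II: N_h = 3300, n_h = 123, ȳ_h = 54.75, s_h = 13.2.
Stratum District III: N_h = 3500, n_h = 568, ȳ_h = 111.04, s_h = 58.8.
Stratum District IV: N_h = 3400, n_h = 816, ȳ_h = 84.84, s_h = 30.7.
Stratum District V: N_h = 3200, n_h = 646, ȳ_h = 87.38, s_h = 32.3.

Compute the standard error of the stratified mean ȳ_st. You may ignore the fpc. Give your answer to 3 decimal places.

V̂(ȳ_st) = Σ W_h² s_h²/n_h, with W_h = N_h/N and N = 17000:
  stratum District I: (3600/17000)²·66.0²/696 = 0.280663
  stratum District II: (3300/17000)²·13.2²/123 = 0.0533793
  stratum District III: (3500/17000)²·58.8²/568 = 0.258015
  stratum District IV: (3400/17000)²·30.7²/816 = 0.0462005
  stratum District V: (3200/17000)²·32.3²/646 = 0.0572235
V̂(ȳ_st) = 0.695481
SE(ȳ_st) = √0.695481 = 0.833955

SE(ȳ_st) ≈ 0.834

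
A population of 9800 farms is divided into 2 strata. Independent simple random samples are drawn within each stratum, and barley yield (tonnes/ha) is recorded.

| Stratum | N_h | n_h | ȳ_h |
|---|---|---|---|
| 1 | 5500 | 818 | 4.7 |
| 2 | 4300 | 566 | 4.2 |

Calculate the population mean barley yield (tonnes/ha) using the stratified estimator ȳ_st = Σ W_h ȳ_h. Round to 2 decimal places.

N = Σ N_h = 9800. Stratum weights W_h = N_h/N.
ȳ_st = (5500·4.7 + 4300·4.2) / 9800 = 4.4806

ȳ_st ≈ 4.48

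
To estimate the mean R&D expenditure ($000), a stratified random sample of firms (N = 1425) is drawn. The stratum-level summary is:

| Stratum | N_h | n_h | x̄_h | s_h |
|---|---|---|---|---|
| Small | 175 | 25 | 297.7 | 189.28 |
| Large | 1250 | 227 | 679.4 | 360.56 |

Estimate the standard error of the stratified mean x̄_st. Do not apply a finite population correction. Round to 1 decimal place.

V̂(x̄_st) = Σ W_h² s_h²/n_h, with W_h = N_h/N and N = 1425:
  stratum Small: (175/1425)²·189.28²/25 = 21.613
  stratum Large: (1250/1425)²·360.56²/227 = 440.676
V̂(x̄_st) = 462.289
SE(x̄_st) = √462.289 = 21.5009

SE(x̄_st) ≈ 21.5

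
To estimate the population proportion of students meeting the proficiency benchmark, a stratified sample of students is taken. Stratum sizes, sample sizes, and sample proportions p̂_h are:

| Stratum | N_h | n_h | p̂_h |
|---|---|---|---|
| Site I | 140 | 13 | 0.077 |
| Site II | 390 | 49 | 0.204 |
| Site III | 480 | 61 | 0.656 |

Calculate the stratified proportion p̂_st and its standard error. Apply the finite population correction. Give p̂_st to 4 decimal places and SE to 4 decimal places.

N = 1010; stratum weights W_h = N_h/N.
p̂_st = Σ W_h p̂_h = (140·0.077 + 390·0.204 + 480·0.656)/1010 = 0.40121
V̂(p̂_st) = Σ W_h² (1 − n_h/N_h) p̂_h(1−p̂_h)/(n_h−1):
  stratum Site I: (140/1010)²·(1 − 13/140)·0.077·0.923/12 = 0.000103229
  stratum Site II: (390/1010)²·(1 − 49/390)·0.204·0.796/48 = 0.00044104
  stratum Site III: (480/1010)²·(1 − 61/480)·0.656·0.344/60 = 0.000741521
V̂(p̂_st) = 0.00128579; SE = √V̂ = 0.0358579

p̂_st ≈ 0.4012, SE ≈ 0.0359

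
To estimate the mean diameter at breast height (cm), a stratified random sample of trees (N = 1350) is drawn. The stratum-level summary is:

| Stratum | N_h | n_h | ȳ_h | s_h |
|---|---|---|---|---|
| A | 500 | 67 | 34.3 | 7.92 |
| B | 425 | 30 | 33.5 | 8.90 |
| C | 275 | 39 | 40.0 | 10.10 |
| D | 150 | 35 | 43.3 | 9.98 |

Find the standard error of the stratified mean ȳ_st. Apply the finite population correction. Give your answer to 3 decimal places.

V̂(ȳ_st) = Σ W_h² (1 − n_h/N_h) s_h²/n_h, with W_h = N_h/N and N = 1350:
  stratum A: (500/1350)²·(1 − 67/500)·7.92²/67 = 0.111216
  stratum B: (425/1350)²·(1 − 30/425)·8.90²/30 = 0.243208
  stratum C: (275/1350)²·(1 − 39/275)·10.10²/39 = 0.0931441
  stratum D: (150/1350)²·(1 − 35/150)·9.98²/35 = 0.0269349
V̂(ȳ_st) = 0.474502
SE(ȳ_st) = √0.474502 = 0.688841

SE(ȳ_st) ≈ 0.689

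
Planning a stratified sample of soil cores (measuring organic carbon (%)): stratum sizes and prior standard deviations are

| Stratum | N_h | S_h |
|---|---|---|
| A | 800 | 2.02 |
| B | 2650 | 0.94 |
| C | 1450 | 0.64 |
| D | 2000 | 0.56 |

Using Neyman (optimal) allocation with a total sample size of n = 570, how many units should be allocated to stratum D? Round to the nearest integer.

104

Neyman allocation: n_h = n · N_h S_h / Σ N_i S_i, with n = 570.
  stratum A: N_h·S_h = 800·2.02 = 1616.00
  stratum B: N_h·S_h = 2650·0.94 = 2491.00
  stratum C: N_h·S_h = 1450·0.64 = 928.00
  stratum D: N_h·S_h = 2000·0.56 = 1120.00
Σ N_h S_h = 6155.00
n for stratum D = 570·1120.00/6155.00 = 103.721 → 104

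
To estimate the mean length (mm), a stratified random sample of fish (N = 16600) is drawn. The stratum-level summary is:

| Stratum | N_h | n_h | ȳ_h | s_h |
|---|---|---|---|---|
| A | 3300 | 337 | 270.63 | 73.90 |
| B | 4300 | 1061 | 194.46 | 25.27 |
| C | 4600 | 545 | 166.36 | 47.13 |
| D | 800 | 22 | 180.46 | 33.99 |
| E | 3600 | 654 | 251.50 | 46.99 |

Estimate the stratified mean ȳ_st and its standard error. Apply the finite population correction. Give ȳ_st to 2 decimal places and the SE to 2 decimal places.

ȳ_st = Σ W_h ȳ_h = (3300·270.63 + 4300·194.46 + 4600·166.36 + 800·180.46 + 3600·251.50)/16600 = 213.51090
V̂(ȳ_st) = Σ W_h² (1 − n_h/N_h) s_h²/n_h, with W_h = N_h/N and N = 16600:
  stratum A: (3300/16600)²·(1 − 337/3300)·73.90²/337 = 0.575027
  stratum B: (4300/16600)²·(1 − 1061/4300)·25.27²/1061 = 0.0304199
  stratum C: (4600/16600)²·(1 − 545/4600)·47.13²/545 = 0.275887
  stratum D: (800/16600)²·(1 − 22/800)·33.99²/22 = 0.118613
  stratum E: (3600/16600)²·(1 − 654/3600)·46.99²/654 = 0.129943
V̂(ȳ_st) = 1.12989
SE(ȳ_st) = √1.12989 = 1.06296

ȳ_st ≈ 213.51, SE ≈ 1.06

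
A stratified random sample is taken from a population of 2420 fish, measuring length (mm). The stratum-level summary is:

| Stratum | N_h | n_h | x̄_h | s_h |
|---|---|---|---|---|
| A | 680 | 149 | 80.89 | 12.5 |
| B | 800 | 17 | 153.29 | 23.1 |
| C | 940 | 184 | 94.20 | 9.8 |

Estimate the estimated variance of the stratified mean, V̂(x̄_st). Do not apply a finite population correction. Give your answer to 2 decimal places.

V̂(x̄_st) = Σ W_h² s_h²/n_h, with W_h = N_h/N and N = 2420:
  stratum A: (680/2420)²·12.5²/149 = 0.0827982
  stratum B: (800/2420)²·23.1²/17 = 3.43024
  stratum C: (940/2420)²·9.8²/184 = 0.0787516
V̂(x̄_st) = 3.59179

V̂(x̄_st) ≈ 3.59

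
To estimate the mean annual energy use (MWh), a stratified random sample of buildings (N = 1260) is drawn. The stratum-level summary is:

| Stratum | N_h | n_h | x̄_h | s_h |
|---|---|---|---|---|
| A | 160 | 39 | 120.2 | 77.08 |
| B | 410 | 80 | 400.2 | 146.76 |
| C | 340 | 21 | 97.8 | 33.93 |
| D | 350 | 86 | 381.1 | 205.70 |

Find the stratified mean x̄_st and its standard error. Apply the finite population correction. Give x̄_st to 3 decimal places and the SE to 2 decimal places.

x̄_st = Σ W_h x̄_h = (160·120.2 + 410·400.2 + 340·97.8 + 350·381.1)/1260 = 277.73889
V̂(x̄_st) = Σ W_h² (1 − n_h/N_h) s_h²/n_h, with W_h = N_h/N and N = 1260:
  stratum A: (160/1260)²·(1 − 39/160)·77.08²/39 = 1.85773
  stratum B: (410/1260)²·(1 − 80/410)·146.76²/80 = 22.9447
  stratum C: (340/1260)²·(1 − 21/340)·33.93²/21 = 3.74522
  stratum D: (350/1260)²·(1 − 86/350)·205.70²/86 = 28.6353
V̂(x̄_st) = 57.1829
SE(x̄_st) = √57.1829 = 7.56194

x̄_st ≈ 277.739, SE ≈ 7.56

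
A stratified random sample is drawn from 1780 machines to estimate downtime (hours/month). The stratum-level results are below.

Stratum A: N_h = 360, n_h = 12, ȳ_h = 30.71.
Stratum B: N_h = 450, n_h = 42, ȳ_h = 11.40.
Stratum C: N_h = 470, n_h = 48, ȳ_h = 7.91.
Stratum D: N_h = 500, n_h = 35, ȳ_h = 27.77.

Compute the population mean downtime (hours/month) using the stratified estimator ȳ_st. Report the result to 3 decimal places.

ȳ_st ≈ 18.982

N = Σ N_h = 1780. Stratum weights W_h = N_h/N.
ȳ_st = (360·30.71 + 450·11.40 + 470·7.91 + 500·27.77) / 1780 = 18.98219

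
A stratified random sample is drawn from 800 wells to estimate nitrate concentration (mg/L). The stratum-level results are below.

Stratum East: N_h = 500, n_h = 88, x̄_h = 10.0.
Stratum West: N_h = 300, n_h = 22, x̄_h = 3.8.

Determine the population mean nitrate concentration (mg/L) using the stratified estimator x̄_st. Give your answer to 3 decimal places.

N = Σ N_h = 800. Stratum weights W_h = N_h/N.
x̄_st = (500·10.0 + 300·3.8) / 800 = 7.67500

x̄_st ≈ 7.675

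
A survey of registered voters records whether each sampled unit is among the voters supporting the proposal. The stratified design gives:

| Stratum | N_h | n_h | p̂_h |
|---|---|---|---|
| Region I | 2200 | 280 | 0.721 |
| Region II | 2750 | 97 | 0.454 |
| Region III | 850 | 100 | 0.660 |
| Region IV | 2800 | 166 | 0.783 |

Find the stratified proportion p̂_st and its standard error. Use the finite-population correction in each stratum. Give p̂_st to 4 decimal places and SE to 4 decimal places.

p̂_st ≈ 0.6498, SE ≈ 0.0204

N = 8600; stratum weights W_h = N_h/N.
p̂_st = Σ W_h p̂_h = (2200·0.721 + 2750·0.454 + 850·0.660 + 2800·0.783)/8600 = 0.64978
V̂(p̂_st) = Σ W_h² (1 − n_h/N_h) p̂_h(1−p̂_h)/(n_h−1):
  stratum Region I: (2200/8600)²·(1 − 280/2200)·0.721·0.279/279 = 4.11777e-05
  stratum Region II: (2750/8600)²·(1 − 97/2750)·0.454·0.546/96 = 0.000254713
  stratum Region III: (850/8600)²·(1 − 100/850)·0.660·0.340/99 = 1.95376e-05
  stratum Region IV: (2800/8600)²·(1 − 166/2800)·0.783·0.217/165 = 0.000102687
V̂(p̂_st) = 0.000418115; SE = √V̂ = 0.0204479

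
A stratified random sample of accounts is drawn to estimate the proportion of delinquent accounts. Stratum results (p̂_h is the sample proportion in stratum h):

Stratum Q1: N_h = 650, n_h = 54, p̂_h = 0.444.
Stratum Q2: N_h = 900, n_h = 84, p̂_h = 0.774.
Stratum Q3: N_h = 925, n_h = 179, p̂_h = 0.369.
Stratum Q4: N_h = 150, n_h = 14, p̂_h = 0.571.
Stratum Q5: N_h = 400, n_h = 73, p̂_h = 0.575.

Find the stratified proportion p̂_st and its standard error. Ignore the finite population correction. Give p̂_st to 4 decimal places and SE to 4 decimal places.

p̂_st ≈ 0.5429, SE ≈ 0.0251

N = 3025; stratum weights W_h = N_h/N.
p̂_st = Σ W_h p̂_h = (650·0.444 + 900·0.774 + 925·0.369 + 150·0.571 + 400·0.575)/3025 = 0.54287
V̂(p̂_st) = Σ W_h² p̂_h(1−p̂_h)/(n_h−1):
  stratum Q1: (650/3025)²·0.444·0.556/53 = 0.000215059
  stratum Q2: (900/3025)²·0.774·0.226/83 = 0.000186554
  stratum Q3: (925/3025)²·0.369·0.631/178 = 0.000122312
  stratum Q4: (150/3025)²·0.571·0.429/13 = 4.63321e-05
  stratum Q5: (400/3025)²·0.575·0.425/72 = 5.93463e-05
V̂(p̂_st) = 0.000629604; SE = √V̂ = 0.0250919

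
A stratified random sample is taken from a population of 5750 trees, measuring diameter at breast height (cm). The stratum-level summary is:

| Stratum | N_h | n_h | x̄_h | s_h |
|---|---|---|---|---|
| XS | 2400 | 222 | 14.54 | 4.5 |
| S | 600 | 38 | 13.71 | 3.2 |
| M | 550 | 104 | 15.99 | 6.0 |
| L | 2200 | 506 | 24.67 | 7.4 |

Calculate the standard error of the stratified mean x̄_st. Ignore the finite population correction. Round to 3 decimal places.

V̂(x̄_st) = Σ W_h² s_h²/n_h, with W_h = N_h/N and N = 5750:
  stratum XS: (2400/5750)²·4.5²/222 = 0.0158913
  stratum S: (600/5750)²·3.2²/38 = 0.00293416
  stratum M: (550/5750)²·6.0²/104 = 0.00316708
  stratum L: (2200/5750)²·7.4²/506 = 0.0158425
V̂(x̄_st) = 0.037835
SE(x̄_st) = √0.037835 = 0.194512

SE(x̄_st) ≈ 0.195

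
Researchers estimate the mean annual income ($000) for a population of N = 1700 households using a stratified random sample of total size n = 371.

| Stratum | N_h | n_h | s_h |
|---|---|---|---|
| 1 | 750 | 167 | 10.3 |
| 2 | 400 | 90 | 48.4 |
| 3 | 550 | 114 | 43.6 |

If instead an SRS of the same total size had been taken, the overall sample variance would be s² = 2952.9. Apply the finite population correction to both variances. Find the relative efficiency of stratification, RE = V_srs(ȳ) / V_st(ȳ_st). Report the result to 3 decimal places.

RE ≈ 2.396

V̂(ȳ_st) = Σ W_h² (1 − n_h/N_h) s_h²/n_h, with W_h = N_h/N and N = 1700:
  stratum 1: (750/1700)²·(1 − 167/750)·10.3²/167 = 0.0961147
  stratum 2: (400/1700)²·(1 − 90/400)·48.4²/90 = 1.11679
  stratum 3: (550/1700)²·(1 − 114/550)·43.6²/114 = 1.38363
V_st = 2.59653
V_srs = (1 − 371/1700)·2952.9/371 = 6.2223
Relative efficiency = V_srs / V_st = 6.2223/2.59653 = 2.3964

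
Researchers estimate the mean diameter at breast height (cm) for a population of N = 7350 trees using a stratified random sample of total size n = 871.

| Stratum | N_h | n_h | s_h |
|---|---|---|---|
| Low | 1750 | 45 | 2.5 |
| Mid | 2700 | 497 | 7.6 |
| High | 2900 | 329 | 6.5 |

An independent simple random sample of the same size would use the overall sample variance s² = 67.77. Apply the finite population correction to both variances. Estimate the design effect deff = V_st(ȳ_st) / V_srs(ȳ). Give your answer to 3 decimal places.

deff ≈ 0.557

V̂(ȳ_st) = Σ W_h² (1 − n_h/N_h) s_h²/n_h, with W_h = N_h/N and N = 7350:
  stratum Low: (1750/7350)²·(1 − 45/1750)·2.5²/45 = 0.00767106
  stratum Mid: (2700/7350)²·(1 − 497/2700)·7.6²/497 = 0.012796
  stratum High: (2900/7350)²·(1 − 329/2900)·6.5²/329 = 0.0177238
V_st = 0.0381908
V_srs = (1 − 871/7350)·67.77/871 = 0.0685867
deff = V_st / V_srs = 0.0381908/0.0685867 = 0.5568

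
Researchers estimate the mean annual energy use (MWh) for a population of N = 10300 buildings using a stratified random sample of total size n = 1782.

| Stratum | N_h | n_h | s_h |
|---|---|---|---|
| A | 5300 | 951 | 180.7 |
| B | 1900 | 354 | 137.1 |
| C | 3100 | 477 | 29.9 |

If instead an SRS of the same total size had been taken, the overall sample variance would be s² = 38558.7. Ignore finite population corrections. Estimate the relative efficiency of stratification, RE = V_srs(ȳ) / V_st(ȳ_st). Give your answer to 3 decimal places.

RE ≈ 1.955

V̂(ȳ_st) = Σ W_h² s_h²/n_h, with W_h = N_h/N and N = 10300:
  stratum A: (5300/10300)²·180.7²/951 = 9.09103
  stratum B: (1900/10300)²·137.1²/354 = 1.80678
  stratum C: (3100/10300)²·29.9²/477 = 0.169775
V_st = 11.0676
V_srs = s²/n = 38558.7/1782 = 21.6379
Relative efficiency = V_srs / V_st = 21.6379/11.0676 = 1.9551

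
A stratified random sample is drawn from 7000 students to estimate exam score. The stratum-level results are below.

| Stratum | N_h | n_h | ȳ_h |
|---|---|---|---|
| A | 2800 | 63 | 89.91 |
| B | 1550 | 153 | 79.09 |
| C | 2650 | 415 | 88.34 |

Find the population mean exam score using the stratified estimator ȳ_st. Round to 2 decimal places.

ȳ_st ≈ 86.92

N = Σ N_h = 7000. Stratum weights W_h = N_h/N.
ȳ_st = (2800·89.91 + 1550·79.09 + 2650·88.34) / 7000 = 86.9198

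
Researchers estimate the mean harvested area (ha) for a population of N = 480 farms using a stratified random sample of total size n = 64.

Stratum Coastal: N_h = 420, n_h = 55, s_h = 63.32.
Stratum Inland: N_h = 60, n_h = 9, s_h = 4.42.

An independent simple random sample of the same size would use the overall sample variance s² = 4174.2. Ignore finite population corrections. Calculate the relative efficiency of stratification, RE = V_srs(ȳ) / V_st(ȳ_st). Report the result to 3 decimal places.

RE ≈ 1.168

V̂(ȳ_st) = Σ W_h² s_h²/n_h, with W_h = N_h/N and N = 480:
  stratum Coastal: (420/480)²·63.32²/55 = 55.813
  stratum Inland: (60/480)²·4.42²/9 = 0.0339174
V_st = 55.8469
V_srs = s²/n = 4174.2/64 = 65.2219
Relative efficiency = V_srs / V_st = 65.2219/55.8469 = 1.1679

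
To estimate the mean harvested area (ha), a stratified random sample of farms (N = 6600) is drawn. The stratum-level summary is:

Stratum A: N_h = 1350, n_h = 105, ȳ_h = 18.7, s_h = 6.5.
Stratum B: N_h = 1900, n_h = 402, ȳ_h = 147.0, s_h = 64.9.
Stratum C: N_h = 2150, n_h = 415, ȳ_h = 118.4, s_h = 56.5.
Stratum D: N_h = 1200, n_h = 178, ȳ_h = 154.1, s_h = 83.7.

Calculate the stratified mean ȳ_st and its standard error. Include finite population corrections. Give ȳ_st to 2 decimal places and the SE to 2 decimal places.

ȳ_st ≈ 112.73, SE ≈ 1.57

ȳ_st = Σ W_h ȳ_h = (1350·18.7 + 1900·147.0 + 2150·118.4 + 1200·154.1)/6600 = 112.73106
V̂(ȳ_st) = Σ W_h² (1 − n_h/N_h) s_h²/n_h, with W_h = N_h/N and N = 6600:
  stratum A: (1350/6600)²·(1 − 105/1350)·6.5²/105 = 0.0155258
  stratum B: (1900/6600)²·(1 − 402/1900)·64.9²/402 = 0.684606
  stratum C: (2150/6600)²·(1 − 415/2150)·56.5²/415 = 0.658717
  stratum D: (1200/6600)²·(1 − 178/1200)·83.7²/178 = 1.10809
V̂(ȳ_st) = 2.46694
SE(ȳ_st) = √2.46694 = 1.57065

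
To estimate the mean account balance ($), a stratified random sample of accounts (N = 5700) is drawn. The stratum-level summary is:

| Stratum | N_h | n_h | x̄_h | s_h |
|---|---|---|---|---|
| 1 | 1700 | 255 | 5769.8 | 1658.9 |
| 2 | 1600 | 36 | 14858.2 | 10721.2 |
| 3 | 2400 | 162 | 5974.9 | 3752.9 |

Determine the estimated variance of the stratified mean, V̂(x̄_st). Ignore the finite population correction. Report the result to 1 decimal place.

V̂(x̄_st) ≈ 267952.2

V̂(x̄_st) = Σ W_h² s_h²/n_h, with W_h = N_h/N and N = 5700:
  stratum 1: (1700/5700)²·1658.9²/255 = 959.949
  stratum 2: (1600/5700)²·10721.2²/36 = 251579
  stratum 3: (2400/5700)²·3752.9²/162 = 15413.2
V̂(x̄_st) = 267952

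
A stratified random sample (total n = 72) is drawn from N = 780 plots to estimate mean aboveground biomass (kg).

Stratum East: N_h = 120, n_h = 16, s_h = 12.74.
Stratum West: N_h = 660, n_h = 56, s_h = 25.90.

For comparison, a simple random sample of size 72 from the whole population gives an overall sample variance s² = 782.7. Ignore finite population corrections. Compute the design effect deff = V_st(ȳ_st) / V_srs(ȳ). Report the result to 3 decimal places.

deff ≈ 0.811

V̂(ȳ_st) = Σ W_h² s_h²/n_h, with W_h = N_h/N and N = 780:
  stratum East: (120/780)²·12.74²/16 = 0.2401
  stratum West: (660/780)²·25.90²/56 = 8.5765
V_st = 8.8166
V_srs = s²/n = 782.7/72 = 10.8708
deff = V_st / V_srs = 8.8166/10.8708 = 0.8110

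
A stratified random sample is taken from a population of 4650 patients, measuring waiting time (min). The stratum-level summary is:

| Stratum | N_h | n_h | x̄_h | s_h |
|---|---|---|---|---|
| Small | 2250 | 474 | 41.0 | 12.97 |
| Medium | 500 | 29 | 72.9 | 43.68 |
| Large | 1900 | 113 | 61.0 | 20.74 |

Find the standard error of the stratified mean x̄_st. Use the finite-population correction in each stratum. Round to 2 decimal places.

SE(x̄_st) ≈ 1.17

V̂(x̄_st) = Σ W_h² (1 − n_h/N_h) s_h²/n_h, with W_h = N_h/N and N = 4650:
  stratum Small: (2250/4650)²·(1 − 474/2250)·12.97²/474 = 0.0655875
  stratum Medium: (500/4650)²·(1 − 29/500)·43.68²/29 = 0.71656
  stratum Large: (1900/4650)²·(1 − 113/1900)·20.74²/113 = 0.597739
V̂(x̄_st) = 1.37989
SE(x̄_st) = √1.37989 = 1.17469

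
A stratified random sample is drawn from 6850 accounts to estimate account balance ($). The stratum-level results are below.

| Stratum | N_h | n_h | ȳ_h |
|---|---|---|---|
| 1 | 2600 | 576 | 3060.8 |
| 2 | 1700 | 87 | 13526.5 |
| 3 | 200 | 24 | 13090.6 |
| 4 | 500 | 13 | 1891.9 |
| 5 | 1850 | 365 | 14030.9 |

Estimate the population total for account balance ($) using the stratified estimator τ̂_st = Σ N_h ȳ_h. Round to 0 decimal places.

τ̂_st ≈ 60474365

τ̂_st = Σ N_h ȳ_h = 2600·3060.8 + 1700·13526.5 + 200·13090.6 + 500·1891.9 + 1850·14030.9 = 60474365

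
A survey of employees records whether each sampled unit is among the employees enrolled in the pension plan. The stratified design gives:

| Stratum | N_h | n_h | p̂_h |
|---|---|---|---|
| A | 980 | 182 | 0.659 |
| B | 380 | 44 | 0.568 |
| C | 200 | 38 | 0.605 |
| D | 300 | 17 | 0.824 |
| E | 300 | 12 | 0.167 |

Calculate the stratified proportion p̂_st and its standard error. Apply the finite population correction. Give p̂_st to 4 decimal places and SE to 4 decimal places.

p̂_st ≈ 0.5926, SE ≈ 0.0284

N = 2160; stratum weights W_h = N_h/N.
p̂_st = Σ W_h p̂_h = (980·0.659 + 380·0.568 + 200·0.605 + 300·0.824 + 300·0.167)/2160 = 0.59257
V̂(p̂_st) = Σ W_h² (1 − n_h/N_h) p̂_h(1−p̂_h)/(n_h−1):
  stratum A: (980/2160)²·(1 − 182/980)·0.659·0.341/181 = 0.000208105
  stratum B: (380/2160)²·(1 − 44/380)·0.568·0.432/43 = 0.000156163
  stratum C: (200/2160)²·(1 − 38/200)·0.605·0.395/37 = 4.48527e-05
  stratum D: (300/2160)²·(1 − 17/300)·0.824·0.176/16 = 0.000164938
  stratum E: (300/2160)²·(1 − 12/300)·0.167·0.833/11 = 0.000234194
V̂(p̂_st) = 0.000808252; SE = √V̂ = 0.0284298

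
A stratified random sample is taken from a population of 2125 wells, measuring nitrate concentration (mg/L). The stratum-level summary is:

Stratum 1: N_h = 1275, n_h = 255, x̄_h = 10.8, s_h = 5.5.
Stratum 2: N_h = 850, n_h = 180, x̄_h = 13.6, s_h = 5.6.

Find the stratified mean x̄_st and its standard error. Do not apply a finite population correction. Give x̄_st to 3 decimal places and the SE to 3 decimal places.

x̄_st ≈ 11.920, SE ≈ 0.266

x̄_st = Σ W_h x̄_h = (1275·10.8 + 850·13.6)/2125 = 11.92000
V̂(x̄_st) = Σ W_h² s_h²/n_h, with W_h = N_h/N and N = 2125:
  stratum 1: (1275/2125)²·5.5²/255 = 0.0427059
  stratum 2: (850/2125)²·5.6²/180 = 0.0278756
V̂(x̄_st) = 0.0705814
SE(x̄_st) = √0.0705814 = 0.265672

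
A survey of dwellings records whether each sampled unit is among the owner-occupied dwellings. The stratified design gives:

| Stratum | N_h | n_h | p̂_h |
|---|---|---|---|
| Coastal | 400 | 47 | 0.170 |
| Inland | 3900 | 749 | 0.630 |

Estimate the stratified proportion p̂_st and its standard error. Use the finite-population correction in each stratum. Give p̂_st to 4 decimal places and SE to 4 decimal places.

p̂_st ≈ 0.5872, SE ≈ 0.0152

N = 4300; stratum weights W_h = N_h/N.
p̂_st = Σ W_h p̂_h = (400·0.170 + 3900·0.630)/4300 = 0.58721
V̂(p̂_st) = Σ W_h² (1 − n_h/N_h) p̂_h(1−p̂_h)/(n_h−1):
  stratum Coastal: (400/4300)²·(1 − 47/400)·0.170·0.830/46 = 2.34243e-05
  stratum Inland: (3900/4300)²·(1 − 749/3900)·0.630·0.370/748 = 0.000207117
V̂(p̂_st) = 0.000230542; SE = √V̂ = 0.0151836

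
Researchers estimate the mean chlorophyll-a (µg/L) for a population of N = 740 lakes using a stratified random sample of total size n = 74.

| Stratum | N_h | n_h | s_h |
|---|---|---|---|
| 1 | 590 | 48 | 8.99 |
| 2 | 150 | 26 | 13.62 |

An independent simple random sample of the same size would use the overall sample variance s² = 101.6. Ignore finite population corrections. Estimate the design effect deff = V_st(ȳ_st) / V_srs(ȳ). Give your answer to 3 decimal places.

deff ≈ 0.993

V̂(ȳ_st) = Σ W_h² s_h²/n_h, with W_h = N_h/N and N = 740:
  stratum 1: (590/740)²·8.99²/48 = 1.07033
  stratum 2: (150/740)²·13.62²/26 = 0.293157
V_st = 1.36349
V_srs = s²/n = 101.6/74 = 1.37297
deff = V_st / V_srs = 1.36349/1.37297 = 0.9931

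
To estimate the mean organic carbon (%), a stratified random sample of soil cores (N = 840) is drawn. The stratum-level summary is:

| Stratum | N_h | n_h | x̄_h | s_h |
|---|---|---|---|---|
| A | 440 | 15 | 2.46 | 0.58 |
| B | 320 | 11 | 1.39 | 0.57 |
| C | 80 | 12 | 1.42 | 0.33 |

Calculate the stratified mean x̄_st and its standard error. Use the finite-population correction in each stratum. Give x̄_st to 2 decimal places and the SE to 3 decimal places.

x̄_st = Σ W_h x̄_h = (440·2.46 + 320·1.39 + 80·1.42)/840 = 1.95333
V̂(x̄_st) = Σ W_h² (1 − n_h/N_h) s_h²/n_h, with W_h = N_h/N and N = 840:
  stratum A: (440/840)²·(1 − 15/440)·0.58²/15 = 0.00594358
  stratum B: (320/840)²·(1 − 11/320)·0.57²/11 = 0.00413911
  stratum C: (80/840)²·(1 − 12/80)·0.33²/12 = 6.9966e-05
V̂(x̄_st) = 0.0101527
SE(x̄_st) = √0.0101527 = 0.10076

x̄_st ≈ 1.95, SE ≈ 0.101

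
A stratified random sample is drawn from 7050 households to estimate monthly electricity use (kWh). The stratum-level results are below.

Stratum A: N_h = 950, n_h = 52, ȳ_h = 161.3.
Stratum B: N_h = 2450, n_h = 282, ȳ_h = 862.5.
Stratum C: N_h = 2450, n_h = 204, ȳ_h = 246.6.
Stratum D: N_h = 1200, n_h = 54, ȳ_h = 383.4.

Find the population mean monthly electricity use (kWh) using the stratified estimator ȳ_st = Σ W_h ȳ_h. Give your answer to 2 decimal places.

ȳ_st ≈ 472.43

N = Σ N_h = 7050. Stratum weights W_h = N_h/N.
ȳ_st = (950·161.3 + 2450·862.5 + 2450·246.6 + 1200·383.4) / 7050 = 472.4270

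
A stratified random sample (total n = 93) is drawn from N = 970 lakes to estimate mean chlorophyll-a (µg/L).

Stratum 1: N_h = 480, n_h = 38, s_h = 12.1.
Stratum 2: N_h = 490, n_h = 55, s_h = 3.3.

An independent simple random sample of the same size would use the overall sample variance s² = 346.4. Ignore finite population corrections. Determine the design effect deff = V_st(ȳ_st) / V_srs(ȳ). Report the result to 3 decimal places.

V̂(ȳ_st) = Σ W_h² s_h²/n_h, with W_h = N_h/N and N = 970:
  stratum 1: (480/970)²·12.1²/38 = 0.943466
  stratum 2: (490/970)²·3.3²/55 = 0.0505259
V_st = 0.993992
V_srs = s²/n = 346.4/93 = 3.72473
deff = V_st / V_srs = 0.993992/3.72473 = 0.2669

deff ≈ 0.267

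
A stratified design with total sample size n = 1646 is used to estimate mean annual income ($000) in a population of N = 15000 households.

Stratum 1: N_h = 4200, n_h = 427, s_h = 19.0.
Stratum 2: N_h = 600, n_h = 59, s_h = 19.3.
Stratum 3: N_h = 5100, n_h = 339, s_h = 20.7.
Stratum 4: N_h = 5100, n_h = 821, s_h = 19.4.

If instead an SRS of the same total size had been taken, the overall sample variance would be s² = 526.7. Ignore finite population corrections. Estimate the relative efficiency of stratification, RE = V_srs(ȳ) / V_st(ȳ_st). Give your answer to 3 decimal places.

RE ≈ 1.162

V̂(ȳ_st) = Σ W_h² s_h²/n_h, with W_h = N_h/N and N = 15000:
  stratum 1: (4200/15000)²·19.0²/427 = 0.066282
  stratum 2: (600/15000)²·19.3²/59 = 0.0101014
  stratum 3: (5100/15000)²·20.7²/339 = 0.146116
  stratum 4: (5100/15000)²·19.4²/821 = 0.052993
V_st = 0.275493
V_srs = s²/n = 526.7/1646 = 0.319988
Relative efficiency = V_srs / V_st = 0.319988/0.275493 = 1.1615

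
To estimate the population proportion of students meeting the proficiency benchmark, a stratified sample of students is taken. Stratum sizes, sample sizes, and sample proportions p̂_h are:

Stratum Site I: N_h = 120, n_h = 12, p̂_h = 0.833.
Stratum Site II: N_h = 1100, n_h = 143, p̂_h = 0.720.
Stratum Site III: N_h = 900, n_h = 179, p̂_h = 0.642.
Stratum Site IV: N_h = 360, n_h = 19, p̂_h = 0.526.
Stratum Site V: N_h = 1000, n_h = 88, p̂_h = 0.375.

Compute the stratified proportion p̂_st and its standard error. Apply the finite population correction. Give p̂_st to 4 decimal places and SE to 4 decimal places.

N = 3480; stratum weights W_h = N_h/N.
p̂_st = Σ W_h p̂_h = (120·0.833 + 1100·0.720 + 900·0.642 + 360·0.526 + 1000·0.375)/3480 = 0.58452
V̂(p̂_st) = Σ W_h² (1 − n_h/N_h) p̂_h(1−p̂_h)/(n_h−1):
  stratum Site I: (120/3480)²·(1 − 12/120)·0.833·0.167/11 = 1.35337e-05
  stratum Site II: (1100/3480)²·(1 − 143/1100)·0.720·0.280/142 = 0.000123409
  stratum Site III: (900/3480)²·(1 − 179/900)·0.642·0.358/178 = 6.91859e-05
  stratum Site IV: (360/3480)²·(1 − 19/360)·0.526·0.474/18 = 0.000140407
  stratum Site V: (1000/3480)²·(1 − 88/1000)·0.375·0.625/87 = 0.000202875
V̂(p̂_st) = 0.000549411; SE = √V̂ = 0.0234395

p̂_st ≈ 0.5845, SE ≈ 0.0234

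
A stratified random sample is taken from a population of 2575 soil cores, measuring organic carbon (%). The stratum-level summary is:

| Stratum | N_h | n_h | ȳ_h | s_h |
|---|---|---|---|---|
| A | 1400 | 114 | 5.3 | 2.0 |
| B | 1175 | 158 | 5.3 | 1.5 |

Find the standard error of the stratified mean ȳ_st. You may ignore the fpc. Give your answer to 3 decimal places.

SE(ȳ_st) ≈ 0.115

V̂(ȳ_st) = Σ W_h² s_h²/n_h, with W_h = N_h/N and N = 2575:
  stratum A: (1400/2575)²·2.0²/114 = 0.0103719
  stratum B: (1175/2575)²·1.5²/158 = 0.00296515
V̂(ȳ_st) = 0.013337
SE(ȳ_st) = √0.013337 = 0.115486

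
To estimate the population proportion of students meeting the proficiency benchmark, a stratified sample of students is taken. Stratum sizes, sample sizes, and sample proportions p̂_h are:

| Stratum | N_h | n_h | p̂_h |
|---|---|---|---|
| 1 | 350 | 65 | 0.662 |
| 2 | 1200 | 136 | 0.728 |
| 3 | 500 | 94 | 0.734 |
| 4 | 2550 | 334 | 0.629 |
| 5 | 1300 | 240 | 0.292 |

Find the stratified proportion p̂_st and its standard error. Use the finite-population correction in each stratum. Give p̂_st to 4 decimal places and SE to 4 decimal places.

p̂_st ≈ 0.5857, SE ≈ 0.0150

N = 5900; stratum weights W_h = N_h/N.
p̂_st = Σ W_h p̂_h = (350·0.662 + 1200·0.728 + 500·0.734 + 2550·0.629 + 1300·0.292)/5900 = 0.58574
V̂(p̂_st) = Σ W_h² (1 − n_h/N_h) p̂_h(1−p̂_h)/(n_h−1):
  stratum 1: (350/5900)²·(1 − 65/350)·0.662·0.338/64 = 1.00185e-05
  stratum 2: (1200/5900)²·(1 − 136/1200)·0.728·0.272/135 = 5.38004e-05
  stratum 3: (500/5900)²·(1 − 94/500)·0.734·0.266/93 = 1.2243e-05
  stratum 4: (2550/5900)²·(1 − 334/2550)·0.629·0.371/333 = 0.000113759
  stratum 5: (1300/5900)²·(1 − 240/1300)·0.292·0.708/239 = 3.42423e-05
V̂(p̂_st) = 0.000224063; SE = √V̂ = 0.0149687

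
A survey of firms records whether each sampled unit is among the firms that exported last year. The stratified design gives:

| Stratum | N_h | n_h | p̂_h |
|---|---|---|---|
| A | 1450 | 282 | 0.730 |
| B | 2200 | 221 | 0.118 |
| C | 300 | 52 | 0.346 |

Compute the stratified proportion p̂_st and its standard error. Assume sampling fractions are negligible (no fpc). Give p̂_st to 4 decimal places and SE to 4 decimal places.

N = 3950; stratum weights W_h = N_h/N.
p̂_st = Σ W_h p̂_h = (1450·0.730 + 2200·0.118 + 300·0.346)/3950 = 0.35997
V̂(p̂_st) = Σ W_h² p̂_h(1−p̂_h)/(n_h−1):
  stratum A: (1450/3950)²·0.730·0.270/281 = 9.45197e-05
  stratum B: (2200/3950)²·0.118·0.882/220 = 0.00014675
  stratum C: (300/3950)²·0.346·0.654/51 = 2.55936e-05
V̂(p̂_st) = 0.000266864; SE = √V̂ = 0.016336

p̂_st ≈ 0.3600, SE ≈ 0.0163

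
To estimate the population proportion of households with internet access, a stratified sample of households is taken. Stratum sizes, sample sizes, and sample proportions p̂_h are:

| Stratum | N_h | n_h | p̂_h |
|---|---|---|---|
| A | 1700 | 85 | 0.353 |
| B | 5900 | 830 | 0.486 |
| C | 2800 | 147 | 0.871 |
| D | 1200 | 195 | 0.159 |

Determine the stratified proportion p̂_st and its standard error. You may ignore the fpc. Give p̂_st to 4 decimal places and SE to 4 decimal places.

p̂_st ≈ 0.5256, SE ≈ 0.0137

N = 11600; stratum weights W_h = N_h/N.
p̂_st = Σ W_h p̂_h = (1700·0.353 + 5900·0.486 + 2800·0.871 + 1200·0.159)/11600 = 0.52561
V̂(p̂_st) = Σ W_h² p̂_h(1−p̂_h)/(n_h−1):
  stratum A: (1700/11600)²·0.353·0.647/84 = 5.83958e-05
  stratum B: (5900/11600)²·0.486·0.514/829 = 7.7953e-05
  stratum C: (2800/11600)²·0.871·0.129/146 = 4.48389e-05
  stratum D: (1200/11600)²·0.159·0.841/194 = 7.37629e-06
V̂(p̂_st) = 0.000188564; SE = √V̂ = 0.0137319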